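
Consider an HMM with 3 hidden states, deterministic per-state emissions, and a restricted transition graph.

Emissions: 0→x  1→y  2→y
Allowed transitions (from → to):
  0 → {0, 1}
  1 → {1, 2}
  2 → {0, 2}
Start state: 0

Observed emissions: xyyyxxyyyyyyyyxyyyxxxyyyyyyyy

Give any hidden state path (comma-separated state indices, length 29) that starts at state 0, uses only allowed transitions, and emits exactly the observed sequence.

0,1,2,2,0,0,1,1,1,1,1,2,2,2,0,1,2,2,0,0,0,1,1,1,1,2,2,2,2

  t0 'x' -> {0}, take 0 (start)
  t1 'y' -> {1,2}, take 1 (0->1 ok)
  t2 'y' -> {1,2}, take 2 (1->2 ok)
  t3 'y' -> {1,2}, take 2 (2->2 ok)
  t4 'x' -> {0}, take 0 (2->0 ok)
  t5 'x' -> {0}, take 0 (0->0 ok)
  t6 'y' -> {1,2}, take 1 (0->1 ok)
  t7 'y' -> {1,2}, take 1 (1->1 ok)
  t8 'y' -> {1,2}, take 1 (1->1 ok)
  t9 'y' -> {1,2}, take 1 (1->1 ok)
  t10 'y' -> {1,2}, take 1 (1->1 ok)
  t11 'y' -> {1,2}, take 2 (1->2 ok)
  t12 'y' -> {1,2}, take 2 (2->2 ok)
  t13 'y' -> {1,2}, take 2 (2->2 ok)
  t14 'x' -> {0}, take 0 (2->0 ok)
  t15 'y' -> {1,2}, take 1 (0->1 ok)
  t16 'y' -> {1,2}, take 2 (1->2 ok)
  t17 'y' -> {1,2}, take 2 (2->2 ok)
  t18 'x' -> {0}, take 0 (2->0 ok)
  t19 'x' -> {0}, take 0 (0->0 ok)
  t20 'x' -> {0}, take 0 (0->0 ok)
  t21 'y' -> {1,2}, take 1 (0->1 ok)
  t22 'y' -> {1,2}, take 1 (1->1 ok)
  t23 'y' -> {1,2}, take 1 (1->1 ok)
  t24 'y' -> {1,2}, take 1 (1->1 ok)
  t25 'y' -> {1,2}, take 2 (1->2 ok)
  t26 'y' -> {1,2}, take 2 (2->2 ok)
  t27 'y' -> {1,2}, take 2 (2->2 ok)
  t28 'y' -> {1,2}, take 2 (2->2 ok)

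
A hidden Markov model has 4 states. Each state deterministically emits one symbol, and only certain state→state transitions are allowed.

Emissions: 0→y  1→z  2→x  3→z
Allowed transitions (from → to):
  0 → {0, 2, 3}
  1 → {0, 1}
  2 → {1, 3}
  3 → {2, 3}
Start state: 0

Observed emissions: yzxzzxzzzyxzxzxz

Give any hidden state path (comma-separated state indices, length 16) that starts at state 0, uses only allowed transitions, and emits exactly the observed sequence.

  t0 'y' -> {0}, take 0 (start)
  t1 'z' -> {1,3}, take 3 (0->3 ok)
  t2 'x' -> {2}, take 2 (3->2 ok)
  t3 'z' -> {1,3}, take 3 (2->3 ok)
  t4 'z' -> {1,3}, take 3 (3->3 ok)
  t5 'x' -> {2}, take 2 (3->2 ok)
  t6 'z' -> {1,3}, take 1 (2->1 ok)
  t7 'z' -> {1,3}, take 1 (1->1 ok)
  t8 'z' -> {1,3}, take 1 (1->1 ok)
  t9 'y' -> {0}, take 0 (1->0 ok)
  t10 'x' -> {2}, take 2 (0->2 ok)
  t11 'z' -> {1,3}, take 3 (2->3 ok)
  t12 'x' -> {2}, take 2 (3->2 ok)
  t13 'z' -> {1,3}, take 3 (2->3 ok)
  t14 'x' -> {2}, take 2 (3->2 ok)
  t15 'z' -> {1,3}, take 1 (2->1 ok)

0,3,2,3,3,2,1,1,1,0,2,3,2,3,2,1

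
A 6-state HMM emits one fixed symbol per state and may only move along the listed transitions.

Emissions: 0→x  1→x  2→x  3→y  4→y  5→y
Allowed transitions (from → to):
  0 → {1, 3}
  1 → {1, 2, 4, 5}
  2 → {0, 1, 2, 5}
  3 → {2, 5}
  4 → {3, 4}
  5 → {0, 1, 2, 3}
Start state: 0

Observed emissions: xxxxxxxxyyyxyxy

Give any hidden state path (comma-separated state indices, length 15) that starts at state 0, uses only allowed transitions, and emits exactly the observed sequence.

0,1,1,2,1,2,0,1,4,4,3,2,5,1,5

  0: obs=x cand={0,1,2} pick 0 [start]
  1: obs=x cand={0,1,2} pick 1 [0->1 ok]
  2: obs=x cand={0,1,2} pick 1 [1->1 ok]
  3: obs=x cand={0,1,2} pick 2 [1->2 ok]
  4: obs=x cand={0,1,2} pick 1 [2->1 ok]
  5: obs=x cand={0,1,2} pick 2 [1->2 ok]
  6: obs=x cand={0,1,2} pick 0 [2->0 ok]
  7: obs=x cand={0,1,2} pick 1 [0->1 ok]
  8: obs=y cand={3,4,5} pick 4 [1->4 ok]
  9: obs=y cand={3,4,5} pick 4 [4->4 ok]
  10: obs=y cand={3,4,5} pick 3 [4->3 ok]
  11: obs=x cand={0,1,2} pick 2 [3->2 ok]
  12: obs=y cand={3,4,5} pick 5 [2->5 ok]
  13: obs=x cand={0,1,2} pick 1 [5->1 ok]
  14: obs=y cand={3,4,5} pick 5 [1->5 ok]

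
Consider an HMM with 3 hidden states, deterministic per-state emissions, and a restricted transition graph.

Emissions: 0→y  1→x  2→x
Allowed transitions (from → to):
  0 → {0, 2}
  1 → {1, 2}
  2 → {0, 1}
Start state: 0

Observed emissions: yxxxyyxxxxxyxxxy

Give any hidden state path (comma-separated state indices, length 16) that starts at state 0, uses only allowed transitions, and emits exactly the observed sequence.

0,2,1,2,0,0,2,1,1,1,2,0,2,1,2,0

  t0 'y' -> {0}, take 0 (start)
  t1 'x' -> {1,2}, take 2 (0->2 ok)
  t2 'x' -> {1,2}, take 1 (2->1 ok)
  t3 'x' -> {1,2}, take 2 (1->2 ok)
  t4 'y' -> {0}, take 0 (2->0 ok)
  t5 'y' -> {0}, take 0 (0->0 ok)
  t6 'x' -> {1,2}, take 2 (0->2 ok)
  t7 'x' -> {1,2}, take 1 (2->1 ok)
  t8 'x' -> {1,2}, take 1 (1->1 ok)
  t9 'x' -> {1,2}, take 1 (1->1 ok)
  t10 'x' -> {1,2}, take 2 (1->2 ok)
  t11 'y' -> {0}, take 0 (2->0 ok)
  t12 'x' -> {1,2}, take 2 (0->2 ok)
  t13 'x' -> {1,2}, take 1 (2->1 ok)
  t14 'x' -> {1,2}, take 2 (1->2 ok)
  t15 'y' -> {0}, take 0 (2->0 ok)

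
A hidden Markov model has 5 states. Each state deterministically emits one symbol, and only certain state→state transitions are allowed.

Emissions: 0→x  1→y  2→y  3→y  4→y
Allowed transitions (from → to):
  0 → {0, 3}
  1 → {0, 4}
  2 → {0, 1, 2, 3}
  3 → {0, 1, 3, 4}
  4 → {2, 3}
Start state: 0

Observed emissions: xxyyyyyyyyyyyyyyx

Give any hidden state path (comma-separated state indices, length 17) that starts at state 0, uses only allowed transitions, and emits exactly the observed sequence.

  [0] x  {0}  => 0  start
  [1] x  {0}  => 0  0->0 ok
  [2] y  {1,2,3,4}  => 3  0->3 ok
  [3] y  {1,2,3,4}  => 3  3->3 ok
  [4] y  {1,2,3,4}  => 1  3->1 ok
  [5] y  {1,2,3,4}  => 4  1->4 ok
  [6] y  {1,2,3,4}  => 2  4->2 ok
  [7] y  {1,2,3,4}  => 2  2->2 ok
  [8] y  {1,2,3,4}  => 3  2->3 ok
  [9] y  {1,2,3,4}  => 1  3->1 ok
  [10] y  {1,2,3,4}  => 4  1->4 ok
  [11] y  {1,2,3,4}  => 3  4->3 ok
  [12] y  {1,2,3,4}  => 4  3->4 ok
  [13] y  {1,2,3,4}  => 3  4->3 ok
  [14] y  {1,2,3,4}  => 3  3->3 ok
  [15] y  {1,2,3,4}  => 1  3->1 ok
  [16] x  {0}  => 0  1->0 ok

0,0,3,3,1,4,2,2,3,1,4,3,4,3,3,1,0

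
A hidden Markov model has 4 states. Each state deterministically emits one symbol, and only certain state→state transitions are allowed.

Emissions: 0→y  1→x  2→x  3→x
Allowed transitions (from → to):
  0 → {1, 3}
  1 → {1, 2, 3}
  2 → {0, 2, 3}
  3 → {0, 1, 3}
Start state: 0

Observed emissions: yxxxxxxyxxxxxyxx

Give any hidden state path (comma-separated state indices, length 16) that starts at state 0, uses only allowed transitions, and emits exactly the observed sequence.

  t0 'y' -> {0}, take 0 (start)
  t1 'x' -> {1,2,3}, take 3 (0->3 ok)
  t2 'x' -> {1,2,3}, take 1 (3->1 ok)
  t3 'x' -> {1,2,3}, take 1 (1->1 ok)
  t4 'x' -> {1,2,3}, take 3 (1->3 ok)
  t5 'x' -> {1,2,3}, take 1 (3->1 ok)
  t6 'x' -> {1,2,3}, take 3 (1->3 ok)
  t7 'y' -> {0}, take 0 (3->0 ok)
  t8 'x' -> {1,2,3}, take 3 (0->3 ok)
  t9 'x' -> {1,2,3}, take 1 (3->1 ok)
  t10 'x' -> {1,2,3}, take 1 (1->1 ok)
  t11 'x' -> {1,2,3}, take 1 (1->1 ok)
  t12 'x' -> {1,2,3}, take 2 (1->2 ok)
  t13 'y' -> {0}, take 0 (2->0 ok)
  t14 'x' -> {1,2,3}, take 1 (0->1 ok)
  t15 'x' -> {1,2,3}, take 1 (1->1 ok)

0,3,1,1,3,1,3,0,3,1,1,1,2,0,1,1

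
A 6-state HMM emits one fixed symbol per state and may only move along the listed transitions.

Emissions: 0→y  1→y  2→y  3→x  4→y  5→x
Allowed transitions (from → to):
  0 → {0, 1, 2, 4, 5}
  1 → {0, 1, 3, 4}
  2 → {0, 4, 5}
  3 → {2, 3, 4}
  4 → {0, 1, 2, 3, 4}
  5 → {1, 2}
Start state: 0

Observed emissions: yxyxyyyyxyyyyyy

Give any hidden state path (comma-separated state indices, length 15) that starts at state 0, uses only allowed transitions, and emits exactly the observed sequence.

  t0 'y' -> {0,1,2,4}, take 0 (start)
  t1 'x' -> {3,5}, take 5 (0->5 ok)
  t2 'y' -> {0,1,2,4}, take 1 (5->1 ok)
  t3 'x' -> {3,5}, take 3 (1->3 ok)
  t4 'y' -> {0,1,2,4}, take 4 (3->4 ok)
  t5 'y' -> {0,1,2,4}, take 4 (4->4 ok)
  t6 'y' -> {0,1,2,4}, take 0 (4->0 ok)
  t7 'y' -> {0,1,2,4}, take 0 (0->0 ok)
  t8 'x' -> {3,5}, take 5 (0->5 ok)
  t9 'y' -> {0,1,2,4}, take 1 (5->1 ok)
  t10 'y' -> {0,1,2,4}, take 0 (1->0 ok)
  t11 'y' -> {0,1,2,4}, take 2 (0->2 ok)
  t12 'y' -> {0,1,2,4}, take 4 (2->4 ok)
  t13 'y' -> {0,1,2,4}, take 0 (4->0 ok)
  t14 'y' -> {0,1,2,4}, take 2 (0->2 ok)

0,5,1,3,4,4,0,0,5,1,0,2,4,0,2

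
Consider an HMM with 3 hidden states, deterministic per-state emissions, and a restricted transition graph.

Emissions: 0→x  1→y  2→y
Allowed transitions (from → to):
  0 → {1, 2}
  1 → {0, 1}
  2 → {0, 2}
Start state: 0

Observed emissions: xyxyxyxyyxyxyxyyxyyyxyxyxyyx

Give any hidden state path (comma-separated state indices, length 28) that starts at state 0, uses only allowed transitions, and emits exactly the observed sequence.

0,1,0,2,0,2,0,1,1,0,2,0,2,0,2,2,0,1,1,1,0,2,0,1,0,1,1,0

  0: obs=x cand={0} pick 0 [start]
  1: obs=y cand={1,2} pick 1 [0->1 ok]
  2: obs=x cand={0} pick 0 [1->0 ok]
  3: obs=y cand={1,2} pick 2 [0->2 ok]
  4: obs=x cand={0} pick 0 [2->0 ok]
  5: obs=y cand={1,2} pick 2 [0->2 ok]
  6: obs=x cand={0} pick 0 [2->0 ok]
  7: obs=y cand={1,2} pick 1 [0->1 ok]
  8: obs=y cand={1,2} pick 1 [1->1 ok]
  9: obs=x cand={0} pick 0 [1->0 ok]
  10: obs=y cand={1,2} pick 2 [0->2 ok]
  11: obs=x cand={0} pick 0 [2->0 ok]
  12: obs=y cand={1,2} pick 2 [0->2 ok]
  13: obs=x cand={0} pick 0 [2->0 ok]
  14: obs=y cand={1,2} pick 2 [0->2 ok]
  15: obs=y cand={1,2} pick 2 [2->2 ok]
  16: obs=x cand={0} pick 0 [2->0 ok]
  17: obs=y cand={1,2} pick 1 [0->1 ok]
  18: obs=y cand={1,2} pick 1 [1->1 ok]
  19: obs=y cand={1,2} pick 1 [1->1 ok]
  20: obs=x cand={0} pick 0 [1->0 ok]
  21: obs=y cand={1,2} pick 2 [0->2 ok]
  22: obs=x cand={0} pick 0 [2->0 ok]
  23: obs=y cand={1,2} pick 1 [0->1 ok]
  24: obs=x cand={0} pick 0 [1->0 ok]
  25: obs=y cand={1,2} pick 1 [0->1 ok]
  26: obs=y cand={1,2} pick 1 [1->1 ok]
  27: obs=x cand={0} pick 0 [1->0 ok]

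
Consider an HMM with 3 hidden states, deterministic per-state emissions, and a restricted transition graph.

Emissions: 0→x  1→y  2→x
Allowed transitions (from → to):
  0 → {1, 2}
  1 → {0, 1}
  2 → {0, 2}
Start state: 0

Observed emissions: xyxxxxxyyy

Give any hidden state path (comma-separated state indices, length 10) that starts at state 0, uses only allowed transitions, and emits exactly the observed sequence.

  [0] x  {0,2}  => 0  start
  [1] y  {1}  => 1  0->1 ok
  [2] x  {0,2}  => 0  1->0 ok
  [3] x  {0,2}  => 2  0->2 ok
  [4] x  {0,2}  => 2  2->2 ok
  [5] x  {0,2}  => 2  2->2 ok
  [6] x  {0,2}  => 0  2->0 ok
  [7] y  {1}  => 1  0->1 ok
  [8] y  {1}  => 1  1->1 ok
  [9] y  {1}  => 1  1->1 ok

0,1,0,2,2,2,0,1,1,1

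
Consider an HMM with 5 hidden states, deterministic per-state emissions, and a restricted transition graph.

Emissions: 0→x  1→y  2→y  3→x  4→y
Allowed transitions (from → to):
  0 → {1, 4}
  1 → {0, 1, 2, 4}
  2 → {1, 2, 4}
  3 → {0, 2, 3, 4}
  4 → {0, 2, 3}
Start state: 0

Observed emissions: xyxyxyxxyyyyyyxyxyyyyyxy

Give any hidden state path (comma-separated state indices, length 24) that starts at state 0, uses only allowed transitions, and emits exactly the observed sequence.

0,4,0,4,3,4,3,3,4,2,1,4,2,4,0,1,0,1,2,2,1,1,0,1

  pos 0: x in {0,3}, choose 0; start
  pos 1: y in {1,2,4}, choose 4; 0->4 ok
  pos 2: x in {0,3}, choose 0; 4->0 ok
  pos 3: y in {1,2,4}, choose 4; 0->4 ok
  pos 4: x in {0,3}, choose 3; 4->3 ok
  pos 5: y in {1,2,4}, choose 4; 3->4 ok
  pos 6: x in {0,3}, choose 3; 4->3 ok
  pos 7: x in {0,3}, choose 3; 3->3 ok
  pos 8: y in {1,2,4}, choose 4; 3->4 ok
  pos 9: y in {1,2,4}, choose 2; 4->2 ok
  pos 10: y in {1,2,4}, choose 1; 2->1 ok
  pos 11: y in {1,2,4}, choose 4; 1->4 ok
  pos 12: y in {1,2,4}, choose 2; 4->2 ok
  pos 13: y in {1,2,4}, choose 4; 2->4 ok
  pos 14: x in {0,3}, choose 0; 4->0 ok
  pos 15: y in {1,2,4}, choose 1; 0->1 ok
  pos 16: x in {0,3}, choose 0; 1->0 ok
  pos 17: y in {1,2,4}, choose 1; 0->1 ok
  pos 18: y in {1,2,4}, choose 2; 1->2 ok
  pos 19: y in {1,2,4}, choose 2; 2->2 ok
  pos 20: y in {1,2,4}, choose 1; 2->1 ok
  pos 21: y in {1,2,4}, choose 1; 1->1 ok
  pos 22: x in {0,3}, choose 0; 1->0 ok
  pos 23: y in {1,2,4}, choose 1; 0->1 ok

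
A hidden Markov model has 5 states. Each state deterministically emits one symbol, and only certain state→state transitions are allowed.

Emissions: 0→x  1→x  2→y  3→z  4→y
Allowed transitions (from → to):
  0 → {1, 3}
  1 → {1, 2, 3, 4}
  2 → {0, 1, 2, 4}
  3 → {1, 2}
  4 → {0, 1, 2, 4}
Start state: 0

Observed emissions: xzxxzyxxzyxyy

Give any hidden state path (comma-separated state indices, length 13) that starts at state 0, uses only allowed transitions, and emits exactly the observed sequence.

  pos 0: x in {0,1}, choose 0; start
  pos 1: z in {3}, choose 3; 0->3 ok
  pos 2: x in {0,1}, choose 1; 3->1 ok
  pos 3: x in {0,1}, choose 1; 1->1 ok
  pos 4: z in {3}, choose 3; 1->3 ok
  pos 5: y in {2,4}, choose 2; 3->2 ok
  pos 6: x in {0,1}, choose 1; 2->1 ok
  pos 7: x in {0,1}, choose 1; 1->1 ok
  pos 8: z in {3}, choose 3; 1->3 ok
  pos 9: y in {2,4}, choose 2; 3->2 ok
  pos 10: x in {0,1}, choose 1; 2->1 ok
  pos 11: y in {2,4}, choose 4; 1->4 ok
  pos 12: y in {2,4}, choose 2; 4->2 ok

0,3,1,1,3,2,1,1,3,2,1,4,2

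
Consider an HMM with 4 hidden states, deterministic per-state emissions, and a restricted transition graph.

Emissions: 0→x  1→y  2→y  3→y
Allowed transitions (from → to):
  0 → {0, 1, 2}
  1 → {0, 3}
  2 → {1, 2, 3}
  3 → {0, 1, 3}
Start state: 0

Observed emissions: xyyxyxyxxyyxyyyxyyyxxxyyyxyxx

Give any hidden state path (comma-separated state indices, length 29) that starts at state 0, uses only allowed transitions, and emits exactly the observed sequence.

  [0] x  {0}  => 0  start
  [1] y  {1,2,3}  => 2  0->2 ok
  [2] y  {1,2,3}  => 3  2->3 ok
  [3] x  {0}  => 0  3->0 ok
  [4] y  {1,2,3}  => 1  0->1 ok
  [5] x  {0}  => 0  1->0 ok
  [6] y  {1,2,3}  => 1  0->1 ok
  [7] x  {0}  => 0  1->0 ok
  [8] x  {0}  => 0  0->0 ok
  [9] y  {1,2,3}  => 1  0->1 ok
  [10] y  {1,2,3}  => 3  1->3 ok
  [11] x  {0}  => 0  3->0 ok
  [12] y  {1,2,3}  => 2  0->2 ok
  [13] y  {1,2,3}  => 1  2->1 ok
  [14] y  {1,2,3}  => 3  1->3 ok
  [15] x  {0}  => 0  3->0 ok
  [16] y  {1,2,3}  => 1  0->1 ok
  [17] y  {1,2,3}  => 3  1->3 ok
  [18] y  {1,2,3}  => 1  3->1 ok
  [19] x  {0}  => 0  1->0 ok
  [20] x  {0}  => 0  0->0 ok
  [21] x  {0}  => 0  0->0 ok
  [22] y  {1,2,3}  => 1  0->1 ok
  [23] y  {1,2,3}  => 3  1->3 ok
  [24] y  {1,2,3}  => 3  3->3 ok
  [25] x  {0}  => 0  3->0 ok
  [26] y  {1,2,3}  => 1  0->1 ok
  [27] x  {0}  => 0  1->0 ok
  [28] x  {0}  => 0  0->0 ok

0,2,3,0,1,0,1,0,0,1,3,0,2,1,3,0,1,3,1,0,0,0,1,3,3,0,1,0,0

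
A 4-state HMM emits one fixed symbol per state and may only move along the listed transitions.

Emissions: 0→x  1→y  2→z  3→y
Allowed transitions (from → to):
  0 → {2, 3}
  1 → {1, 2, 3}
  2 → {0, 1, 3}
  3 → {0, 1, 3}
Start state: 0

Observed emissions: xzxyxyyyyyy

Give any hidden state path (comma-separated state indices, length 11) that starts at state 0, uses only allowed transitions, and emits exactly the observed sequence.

0,2,0,3,0,3,3,3,1,1,3

  t0 'x' -> {0}, take 0 (start)
  t1 'z' -> {2}, take 2 (0->2 ok)
  t2 'x' -> {0}, take 0 (2->0 ok)
  t3 'y' -> {1,3}, take 3 (0->3 ok)
  t4 'x' -> {0}, take 0 (3->0 ok)
  t5 'y' -> {1,3}, take 3 (0->3 ok)
  t6 'y' -> {1,3}, take 3 (3->3 ok)
  t7 'y' -> {1,3}, take 3 (3->3 ok)
  t8 'y' -> {1,3}, take 1 (3->1 ok)
  t9 'y' -> {1,3}, take 1 (1->1 ok)
  t10 'y' -> {1,3}, take 3 (1->3 ok)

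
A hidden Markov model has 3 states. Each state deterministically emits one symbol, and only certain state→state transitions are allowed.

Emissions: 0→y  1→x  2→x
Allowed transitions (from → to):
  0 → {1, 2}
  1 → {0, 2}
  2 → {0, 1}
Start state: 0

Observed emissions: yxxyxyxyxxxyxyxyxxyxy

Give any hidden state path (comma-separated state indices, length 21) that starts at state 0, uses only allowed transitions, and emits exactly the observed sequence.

0,1,2,0,1,0,1,0,2,1,2,0,2,0,1,0,1,2,0,2,0

  t0 'y' -> {0}, take 0 (start)
  t1 'x' -> {1,2}, take 1 (0->1 ok)
  t2 'x' -> {1,2}, take 2 (1->2 ok)
  t3 'y' -> {0}, take 0 (2->0 ok)
  t4 'x' -> {1,2}, take 1 (0->1 ok)
  t5 'y' -> {0}, take 0 (1->0 ok)
  t6 'x' -> {1,2}, take 1 (0->1 ok)
  t7 'y' -> {0}, take 0 (1->0 ok)
  t8 'x' -> {1,2}, take 2 (0->2 ok)
  t9 'x' -> {1,2}, take 1 (2->1 ok)
  t10 'x' -> {1,2}, take 2 (1->2 ok)
  t11 'y' -> {0}, take 0 (2->0 ok)
  t12 'x' -> {1,2}, take 2 (0->2 ok)
  t13 'y' -> {0}, take 0 (2->0 ok)
  t14 'x' -> {1,2}, take 1 (0->1 ok)
  t15 'y' -> {0}, take 0 (1->0 ok)
  t16 'x' -> {1,2}, take 1 (0->1 ok)
  t17 'x' -> {1,2}, take 2 (1->2 ok)
  t18 'y' -> {0}, take 0 (2->0 ok)
  t19 'x' -> {1,2}, take 2 (0->2 ok)
  t20 'y' -> {0}, take 0 (2->0 ok)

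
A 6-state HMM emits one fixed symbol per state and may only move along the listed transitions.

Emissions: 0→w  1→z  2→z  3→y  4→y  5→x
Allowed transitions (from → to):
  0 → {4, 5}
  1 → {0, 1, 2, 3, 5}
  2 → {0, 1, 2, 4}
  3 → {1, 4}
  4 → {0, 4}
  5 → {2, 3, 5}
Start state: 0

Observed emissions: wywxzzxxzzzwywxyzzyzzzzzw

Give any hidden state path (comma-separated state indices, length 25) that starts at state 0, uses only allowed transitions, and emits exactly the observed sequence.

  0: obs=w cand={0} pick 0 [start]
  1: obs=y cand={3,4} pick 4 [0->4 ok]
  2: obs=w cand={0} pick 0 [4->0 ok]
  3: obs=x cand={5} pick 5 [0->5 ok]
  4: obs=z cand={1,2} pick 2 [5->2 ok]
  5: obs=z cand={1,2} pick 1 [2->1 ok]
  6: obs=x cand={5} pick 5 [1->5 ok]
  7: obs=x cand={5} pick 5 [5->5 ok]
  8: obs=z cand={1,2} pick 2 [5->2 ok]
  9: obs=z cand={1,2} pick 2 [2->2 ok]
  10: obs=z cand={1,2} pick 2 [2->2 ok]
  11: obs=w cand={0} pick 0 [2->0 ok]
  12: obs=y cand={3,4} pick 4 [0->4 ok]
  13: obs=w cand={0} pick 0 [4->0 ok]
  14: obs=x cand={5} pick 5 [0->5 ok]
  15: obs=y cand={3,4} pick 3 [5->3 ok]
  16: obs=z cand={1,2} pick 1 [3->1 ok]
  17: obs=z cand={1,2} pick 1 [1->1 ok]
  18: obs=y cand={3,4} pick 3 [1->3 ok]
  19: obs=z cand={1,2} pick 1 [3->1 ok]
  20: obs=z cand={1,2} pick 1 [1->1 ok]
  21: obs=z cand={1,2} pick 1 [1->1 ok]
  22: obs=z cand={1,2} pick 2 [1->2 ok]
  23: obs=z cand={1,2} pick 1 [2->1 ok]
  24: obs=w cand={0} pick 0 [1->0 ok]

0,4,0,5,2,1,5,5,2,2,2,0,4,0,5,3,1,1,3,1,1,1,2,1,0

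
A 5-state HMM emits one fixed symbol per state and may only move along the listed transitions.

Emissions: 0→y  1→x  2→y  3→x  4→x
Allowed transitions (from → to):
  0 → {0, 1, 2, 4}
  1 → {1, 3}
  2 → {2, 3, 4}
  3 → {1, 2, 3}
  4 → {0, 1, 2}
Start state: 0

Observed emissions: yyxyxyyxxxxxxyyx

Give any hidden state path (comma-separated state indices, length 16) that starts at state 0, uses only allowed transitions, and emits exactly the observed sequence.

0,0,4,0,4,0,0,1,1,1,3,1,3,2,2,4

  pos 0: y in {0,2}, choose 0; start
  pos 1: y in {0,2}, choose 0; 0->0 ok
  pos 2: x in {1,3,4}, choose 4; 0->4 ok
  pos 3: y in {0,2}, choose 0; 4->0 ok
  pos 4: x in {1,3,4}, choose 4; 0->4 ok
  pos 5: y in {0,2}, choose 0; 4->0 ok
  pos 6: y in {0,2}, choose 0; 0->0 ok
  pos 7: x in {1,3,4}, choose 1; 0->1 ok
  pos 8: x in {1,3,4}, choose 1; 1->1 ok
  pos 9: x in {1,3,4}, choose 1; 1->1 ok
  pos 10: x in {1,3,4}, choose 3; 1->3 ok
  pos 11: x in {1,3,4}, choose 1; 3->1 ok
  pos 12: x in {1,3,4}, choose 3; 1->3 ok
  pos 13: y in {0,2}, choose 2; 3->2 ok
  pos 14: y in {0,2}, choose 2; 2->2 ok
  pos 15: x in {1,3,4}, choose 4; 2->4 ok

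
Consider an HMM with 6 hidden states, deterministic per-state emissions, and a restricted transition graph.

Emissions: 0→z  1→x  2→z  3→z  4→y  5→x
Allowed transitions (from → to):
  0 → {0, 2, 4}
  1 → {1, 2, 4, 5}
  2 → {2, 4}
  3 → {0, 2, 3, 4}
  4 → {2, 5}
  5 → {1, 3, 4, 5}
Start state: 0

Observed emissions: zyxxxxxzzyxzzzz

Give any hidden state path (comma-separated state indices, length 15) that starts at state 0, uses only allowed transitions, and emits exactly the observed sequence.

0,4,5,1,1,5,5,3,2,4,5,3,0,2,2

  [0] z  {0,2,3}  => 0  start
  [1] y  {4}  => 4  0->4 ok
  [2] x  {1,5}  => 5  4->5 ok
  [3] x  {1,5}  => 1  5->1 ok
  [4] x  {1,5}  => 1  1->1 ok
  [5] x  {1,5}  => 5  1->5 ok
  [6] x  {1,5}  => 5  5->5 ok
  [7] z  {0,2,3}  => 3  5->3 ok
  [8] z  {0,2,3}  => 2  3->2 ok
  [9] y  {4}  => 4  2->4 ok
  [10] x  {1,5}  => 5  4->5 ok
  [11] z  {0,2,3}  => 3  5->3 ok
  [12] z  {0,2,3}  => 0  3->0 ok
  [13] z  {0,2,3}  => 2  0->2 ok
  [14] z  {0,2,3}  => 2  2->2 ok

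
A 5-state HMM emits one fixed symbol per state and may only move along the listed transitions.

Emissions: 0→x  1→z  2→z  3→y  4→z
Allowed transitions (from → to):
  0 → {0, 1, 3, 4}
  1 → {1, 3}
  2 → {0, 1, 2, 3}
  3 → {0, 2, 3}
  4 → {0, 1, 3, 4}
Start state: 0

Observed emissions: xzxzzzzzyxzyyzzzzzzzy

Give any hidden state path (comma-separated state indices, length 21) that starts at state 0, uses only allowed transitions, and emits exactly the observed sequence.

  pos 0: x in {0}, choose 0; start
  pos 1: z in {1,2,4}, choose 4; 0->4 ok
  pos 2: x in {0}, choose 0; 4->0 ok
  pos 3: z in {1,2,4}, choose 4; 0->4 ok
  pos 4: z in {1,2,4}, choose 4; 4->4 ok
  pos 5: z in {1,2,4}, choose 4; 4->4 ok
  pos 6: z in {1,2,4}, choose 1; 4->1 ok
  pos 7: z in {1,2,4}, choose 1; 1->1 ok
  pos 8: y in {3}, choose 3; 1->3 ok
  pos 9: x in {0}, choose 0; 3->0 ok
  pos 10: z in {1,2,4}, choose 1; 0->1 ok
  pos 11: y in {3}, choose 3; 1->3 ok
  pos 12: y in {3}, choose 3; 3->3 ok
  pos 13: z in {1,2,4}, choose 2; 3->2 ok
  pos 14: z in {1,2,4}, choose 1; 2->1 ok
  pos 15: z in {1,2,4}, choose 1; 1->1 ok
  pos 16: z in {1,2,4}, choose 1; 1->1 ok
  pos 17: z in {1,2,4}, choose 1; 1->1 ok
  pos 18: z in {1,2,4}, choose 1; 1->1 ok
  pos 19: z in {1,2,4}, choose 1; 1->1 ok
  pos 20: y in {3}, choose 3; 1->3 ok

0,4,0,4,4,4,1,1,3,0,1,3,3,2,1,1,1,1,1,1,3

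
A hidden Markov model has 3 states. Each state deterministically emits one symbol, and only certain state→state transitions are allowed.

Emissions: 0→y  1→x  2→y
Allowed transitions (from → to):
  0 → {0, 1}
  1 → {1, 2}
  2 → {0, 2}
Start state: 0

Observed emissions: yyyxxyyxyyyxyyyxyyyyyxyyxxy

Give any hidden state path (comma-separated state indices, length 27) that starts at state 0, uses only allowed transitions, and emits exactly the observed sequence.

  [0] y  {0,2}  => 0  start
  [1] y  {0,2}  => 0  0->0 ok
  [2] y  {0,2}  => 0  0->0 ok
  [3] x  {1}  => 1  0->1 ok
  [4] x  {1}  => 1  1->1 ok
  [5] y  {0,2}  => 2  1->2 ok
  [6] y  {0,2}  => 0  2->0 ok
  [7] x  {1}  => 1  0->1 ok
  [8] y  {0,2}  => 2  1->2 ok
  [9] y  {0,2}  => 2  2->2 ok
  [10] y  {0,2}  => 0  2->0 ok
  [11] x  {1}  => 1  0->1 ok
  [12] y  {0,2}  => 2  1->2 ok
  [13] y  {0,2}  => 2  2->2 ok
  [14] y  {0,2}  => 0  2->0 ok
  [15] x  {1}  => 1  0->1 ok
  [16] y  {0,2}  => 2  1->2 ok
  [17] y  {0,2}  => 2  2->2 ok
  [18] y  {0,2}  => 2  2->2 ok
  [19] y  {0,2}  => 0  2->0 ok
  [20] y  {0,2}  => 0  0->0 ok
  [21] x  {1}  => 1  0->1 ok
  [22] y  {0,2}  => 2  1->2 ok
  [23] y  {0,2}  => 0  2->0 ok
  [24] x  {1}  => 1  0->1 ok
  [25] x  {1}  => 1  1->1 ok
  [26] y  {0,2}  => 2  1->2 ok

0,0,0,1,1,2,0,1,2,2,0,1,2,2,0,1,2,2,2,0,0,1,2,0,1,1,2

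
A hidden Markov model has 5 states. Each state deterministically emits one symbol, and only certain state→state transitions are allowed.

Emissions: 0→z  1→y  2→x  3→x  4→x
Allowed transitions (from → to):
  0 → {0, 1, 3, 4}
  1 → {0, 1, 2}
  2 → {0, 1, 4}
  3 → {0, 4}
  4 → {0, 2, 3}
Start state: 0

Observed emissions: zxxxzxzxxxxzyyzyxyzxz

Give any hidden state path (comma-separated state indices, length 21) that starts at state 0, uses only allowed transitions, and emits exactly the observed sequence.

  [0] z  {0}  => 0  start
  [1] x  {2,3,4}  => 4  0->4 ok
  [2] x  {2,3,4}  => 3  4->3 ok
  [3] x  {2,3,4}  => 4  3->4 ok
  [4] z  {0}  => 0  4->0 ok
  [5] x  {2,3,4}  => 3  0->3 ok
  [6] z  {0}  => 0  3->0 ok
  [7] x  {2,3,4}  => 4  0->4 ok
  [8] x  {2,3,4}  => 3  4->3 ok
  [9] x  {2,3,4}  => 4  3->4 ok
  [10] x  {2,3,4}  => 3  4->3 ok
  [11] z  {0}  => 0  3->0 ok
  [12] y  {1}  => 1  0->1 ok
  [13] y  {1}  => 1  1->1 ok
  [14] z  {0}  => 0  1->0 ok
  [15] y  {1}  => 1  0->1 ok
  [16] x  {2,3,4}  => 2  1->2 ok
  [17] y  {1}  => 1  2->1 ok
  [18] z  {0}  => 0  1->0 ok
  [19] x  {2,3,4}  => 4  0->4 ok
  [20] z  {0}  => 0  4->0 ok

0,4,3,4,0,3,0,4,3,4,3,0,1,1,0,1,2,1,0,4,0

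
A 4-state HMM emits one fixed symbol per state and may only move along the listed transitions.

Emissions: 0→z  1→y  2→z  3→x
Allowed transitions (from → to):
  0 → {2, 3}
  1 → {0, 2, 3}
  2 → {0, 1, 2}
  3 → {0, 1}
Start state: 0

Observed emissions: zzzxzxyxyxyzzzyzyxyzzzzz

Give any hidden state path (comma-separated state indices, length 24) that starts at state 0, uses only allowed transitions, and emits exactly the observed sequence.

0,2,0,3,0,3,1,3,1,3,1,2,2,2,1,2,1,3,1,2,2,0,2,0

  0: obs=z cand={0,2} pick 0 [start]
  1: obs=z cand={0,2} pick 2 [0->2 ok]
  2: obs=z cand={0,2} pick 0 [2->0 ok]
  3: obs=x cand={3} pick 3 [0->3 ok]
  4: obs=z cand={0,2} pick 0 [3->0 ok]
  5: obs=x cand={3} pick 3 [0->3 ok]
  6: obs=y cand={1} pick 1 [3->1 ok]
  7: obs=x cand={3} pick 3 [1->3 ok]
  8: obs=y cand={1} pick 1 [3->1 ok]
  9: obs=x cand={3} pick 3 [1->3 ok]
  10: obs=y cand={1} pick 1 [3->1 ok]
  11: obs=z cand={0,2} pick 2 [1->2 ok]
  12: obs=z cand={0,2} pick 2 [2->2 ok]
  13: obs=z cand={0,2} pick 2 [2->2 ok]
  14: obs=y cand={1} pick 1 [2->1 ok]
  15: obs=z cand={0,2} pick 2 [1->2 ok]
  16: obs=y cand={1} pick 1 [2->1 ok]
  17: obs=x cand={3} pick 3 [1->3 ok]
  18: obs=y cand={1} pick 1 [3->1 ok]
  19: obs=z cand={0,2} pick 2 [1->2 ok]
  20: obs=z cand={0,2} pick 2 [2->2 ok]
  21: obs=z cand={0,2} pick 0 [2->0 ok]
  22: obs=z cand={0,2} pick 2 [0->2 ok]
  23: obs=z cand={0,2} pick 0 [2->0 ok]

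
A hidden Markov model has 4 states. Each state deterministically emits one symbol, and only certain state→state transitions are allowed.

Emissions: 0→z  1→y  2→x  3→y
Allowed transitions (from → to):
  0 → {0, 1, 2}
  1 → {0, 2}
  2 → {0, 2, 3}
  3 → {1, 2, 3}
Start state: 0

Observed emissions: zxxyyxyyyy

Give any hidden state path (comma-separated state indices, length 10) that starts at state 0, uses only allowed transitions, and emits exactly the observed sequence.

  [0] z  {0}  => 0  start
  [1] x  {2}  => 2  0->2 ok
  [2] x  {2}  => 2  2->2 ok
  [3] y  {1,3}  => 3  2->3 ok
  [4] y  {1,3}  => 3  3->3 ok
  [5] x  {2}  => 2  3->2 ok
  [6] y  {1,3}  => 3  2->3 ok
  [7] y  {1,3}  => 3  3->3 ok
  [8] y  {1,3}  => 3  3->3 ok
  [9] y  {1,3}  => 1  3->1 ok

0,2,2,3,3,2,3,3,3,1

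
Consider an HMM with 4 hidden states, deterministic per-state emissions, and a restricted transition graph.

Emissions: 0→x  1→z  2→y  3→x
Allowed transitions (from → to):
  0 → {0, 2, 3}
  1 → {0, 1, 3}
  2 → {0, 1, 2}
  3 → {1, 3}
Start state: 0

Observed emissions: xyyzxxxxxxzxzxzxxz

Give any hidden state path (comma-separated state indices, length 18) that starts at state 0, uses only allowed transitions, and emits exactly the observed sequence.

0,2,2,1,0,0,3,3,3,3,1,3,1,3,1,0,3,1

  0: obs=x cand={0,3} pick 0 [start]
  1: obs=y cand={2} pick 2 [0->2 ok]
  2: obs=y cand={2} pick 2 [2->2 ok]
  3: obs=z cand={1} pick 1 [2->1 ok]
  4: obs=x cand={0,3} pick 0 [1->0 ok]
  5: obs=x cand={0,3} pick 0 [0->0 ok]
  6: obs=x cand={0,3} pick 3 [0->3 ok]
  7: obs=x cand={0,3} pick 3 [3->3 ok]
  8: obs=x cand={0,3} pick 3 [3->3 ok]
  9: obs=x cand={0,3} pick 3 [3->3 ok]
  10: obs=z cand={1} pick 1 [3->1 ok]
  11: obs=x cand={0,3} pick 3 [1->3 ok]
  12: obs=z cand={1} pick 1 [3->1 ok]
  13: obs=x cand={0,3} pick 3 [1->3 ok]
  14: obs=z cand={1} pick 1 [3->1 ok]
  15: obs=x cand={0,3} pick 0 [1->0 ok]
  16: obs=x cand={0,3} pick 3 [0->3 ok]
  17: obs=z cand={1} pick 1 [3->1 ok]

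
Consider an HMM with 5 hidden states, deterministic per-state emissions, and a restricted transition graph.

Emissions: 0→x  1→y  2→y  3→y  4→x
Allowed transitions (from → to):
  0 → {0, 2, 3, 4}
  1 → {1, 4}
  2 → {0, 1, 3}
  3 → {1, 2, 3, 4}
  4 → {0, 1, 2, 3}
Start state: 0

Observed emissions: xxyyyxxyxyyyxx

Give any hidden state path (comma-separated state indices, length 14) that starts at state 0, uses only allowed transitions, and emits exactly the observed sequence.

  pos 0: x in {0,4}, choose 0; start
  pos 1: x in {0,4}, choose 0; 0->0 ok
  pos 2: y in {1,2,3}, choose 2; 0->2 ok
  pos 3: y in {1,2,3}, choose 3; 2->3 ok
  pos 4: y in {1,2,3}, choose 1; 3->1 ok
  pos 5: x in {0,4}, choose 4; 1->4 ok
  pos 6: x in {0,4}, choose 0; 4->0 ok
  pos 7: y in {1,2,3}, choose 2; 0->2 ok
  pos 8: x in {0,4}, choose 0; 2->0 ok
  pos 9: y in {1,2,3}, choose 3; 0->3 ok
  pos 10: y in {1,2,3}, choose 3; 3->3 ok
  pos 11: y in {1,2,3}, choose 3; 3->3 ok
  pos 12: x in {0,4}, choose 4; 3->4 ok
  pos 13: x in {0,4}, choose 0; 4->0 ok

0,0,2,3,1,4,0,2,0,3,3,3,4,0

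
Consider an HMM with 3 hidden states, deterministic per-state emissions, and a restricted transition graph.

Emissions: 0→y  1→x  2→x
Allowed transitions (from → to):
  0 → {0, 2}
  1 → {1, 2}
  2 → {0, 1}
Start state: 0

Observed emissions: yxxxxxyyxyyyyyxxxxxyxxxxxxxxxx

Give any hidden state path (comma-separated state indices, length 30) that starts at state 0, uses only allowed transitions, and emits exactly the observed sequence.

0,2,1,1,1,2,0,0,2,0,0,0,0,0,2,1,1,1,2,0,2,1,1,1,1,1,2,1,1,1

  [0] y  {0}  => 0  start
  [1] x  {1,2}  => 2  0->2 ok
  [2] x  {1,2}  => 1  2->1 ok
  [3] x  {1,2}  => 1  1->1 ok
  [4] x  {1,2}  => 1  1->1 ok
  [5] x  {1,2}  => 2  1->2 ok
  [6] y  {0}  => 0  2->0 ok
  [7] y  {0}  => 0  0->0 ok
  [8] x  {1,2}  => 2  0->2 ok
  [9] y  {0}  => 0  2->0 ok
  [10] y  {0}  => 0  0->0 ok
  [11] y  {0}  => 0  0->0 ok
  [12] y  {0}  => 0  0->0 ok
  [13] y  {0}  => 0  0->0 ok
  [14] x  {1,2}  => 2  0->2 ok
  [15] x  {1,2}  => 1  2->1 ok
  [16] x  {1,2}  => 1  1->1 ok
  [17] x  {1,2}  => 1  1->1 ok
  [18] x  {1,2}  => 2  1->2 ok
  [19] y  {0}  => 0  2->0 ok
  [20] x  {1,2}  => 2  0->2 ok
  [21] x  {1,2}  => 1  2->1 ok
  [22] x  {1,2}  => 1  1->1 ok
  [23] x  {1,2}  => 1  1->1 ok
  [24] x  {1,2}  => 1  1->1 ok
  [25] x  {1,2}  => 1  1->1 ok
  [26] x  {1,2}  => 2  1->2 ok
  [27] x  {1,2}  => 1  2->1 ok
  [28] x  {1,2}  => 1  1->1 ok
  [29] x  {1,2}  => 1  1->1 ok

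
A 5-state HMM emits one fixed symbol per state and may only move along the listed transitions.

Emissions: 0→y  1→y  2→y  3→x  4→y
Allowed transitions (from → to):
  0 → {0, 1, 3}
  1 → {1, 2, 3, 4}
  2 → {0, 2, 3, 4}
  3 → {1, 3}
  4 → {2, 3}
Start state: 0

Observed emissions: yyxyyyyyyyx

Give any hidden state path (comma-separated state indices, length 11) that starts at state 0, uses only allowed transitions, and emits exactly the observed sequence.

  t0 'y' -> {0,1,2,4}, take 0 (start)
  t1 'y' -> {0,1,2,4}, take 0 (0->0 ok)
  t2 'x' -> {3}, take 3 (0->3 ok)
  t3 'y' -> {0,1,2,4}, take 1 (3->1 ok)
  t4 'y' -> {0,1,2,4}, take 2 (1->2 ok)
  t5 'y' -> {0,1,2,4}, take 0 (2->0 ok)
  t6 'y' -> {0,1,2,4}, take 0 (0->0 ok)
  t7 'y' -> {0,1,2,4}, take 0 (0->0 ok)
  t8 'y' -> {0,1,2,4}, take 1 (0->1 ok)
  t9 'y' -> {0,1,2,4}, take 4 (1->4 ok)
  t10 'x' -> {3}, take 3 (4->3 ok)

0,0,3,1,2,0,0,0,1,4,3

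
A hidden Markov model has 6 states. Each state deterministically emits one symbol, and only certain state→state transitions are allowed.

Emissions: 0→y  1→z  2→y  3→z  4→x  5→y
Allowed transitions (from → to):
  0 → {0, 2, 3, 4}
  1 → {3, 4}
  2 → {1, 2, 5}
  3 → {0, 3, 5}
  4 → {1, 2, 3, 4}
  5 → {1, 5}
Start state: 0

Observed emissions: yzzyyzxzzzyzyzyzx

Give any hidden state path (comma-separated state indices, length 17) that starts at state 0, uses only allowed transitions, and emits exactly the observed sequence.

  t0 'y' -> {0,2,5}, take 0 (start)
  t1 'z' -> {1,3}, take 3 (0->3 ok)
  t2 'z' -> {1,3}, take 3 (3->3 ok)
  t3 'y' -> {0,2,5}, take 5 (3->5 ok)
  t4 'y' -> {0,2,5}, take 5 (5->5 ok)
  t5 'z' -> {1,3}, take 1 (5->1 ok)
  t6 'x' -> {4}, take 4 (1->4 ok)
  t7 'z' -> {1,3}, take 1 (4->1 ok)
  t8 'z' -> {1,3}, take 3 (1->3 ok)
  t9 'z' -> {1,3}, take 3 (3->3 ok)
  t10 'y' -> {0,2,5}, take 0 (3->0 ok)
  t11 'z' -> {1,3}, take 3 (0->3 ok)
  t12 'y' -> {0,2,5}, take 0 (3->0 ok)
  t13 'z' -> {1,3}, take 3 (0->3 ok)
  t14 'y' -> {0,2,5}, take 5 (3->5 ok)
  t15 'z' -> {1,3}, take 1 (5->1 ok)
  t16 'x' -> {4}, take 4 (1->4 ok)

0,3,3,5,5,1,4,1,3,3,0,3,0,3,5,1,4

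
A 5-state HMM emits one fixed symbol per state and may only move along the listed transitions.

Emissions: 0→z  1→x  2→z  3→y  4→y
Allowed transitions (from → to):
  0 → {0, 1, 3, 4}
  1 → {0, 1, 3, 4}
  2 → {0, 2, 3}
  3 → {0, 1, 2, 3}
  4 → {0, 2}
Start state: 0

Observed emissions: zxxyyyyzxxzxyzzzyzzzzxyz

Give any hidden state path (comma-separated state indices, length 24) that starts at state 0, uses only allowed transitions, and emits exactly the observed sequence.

  [0] z  {0,2}  => 0  start
  [1] x  {1}  => 1  0->1 ok
  [2] x  {1}  => 1  1->1 ok
  [3] y  {3,4}  => 3  1->3 ok
  [4] y  {3,4}  => 3  3->3 ok
  [5] y  {3,4}  => 3  3->3 ok
  [6] y  {3,4}  => 3  3->3 ok
  [7] z  {0,2}  => 0  3->0 ok
  [8] x  {1}  => 1  0->1 ok
  [9] x  {1}  => 1  1->1 ok
  [10] z  {0,2}  => 0  1->0 ok
  [11] x  {1}  => 1  0->1 ok
  [12] y  {3,4}  => 4  1->4 ok
  [13] z  {0,2}  => 2  4->2 ok
  [14] z  {0,2}  => 2  2->2 ok
  [15] z  {0,2}  => 0  2->0 ok
  [16] y  {3,4}  => 4  0->4 ok
  [17] z  {0,2}  => 2  4->2 ok
  [18] z  {0,2}  => 2  2->2 ok
  [19] z  {0,2}  => 0  2->0 ok
  [20] z  {0,2}  => 0  0->0 ok
  [21] x  {1}  => 1  0->1 ok
  [22] y  {3,4}  => 4  1->4 ok
  [23] z  {0,2}  => 2  4->2 ok

0,1,1,3,3,3,3,0,1,1,0,1,4,2,2,0,4,2,2,0,0,1,4,2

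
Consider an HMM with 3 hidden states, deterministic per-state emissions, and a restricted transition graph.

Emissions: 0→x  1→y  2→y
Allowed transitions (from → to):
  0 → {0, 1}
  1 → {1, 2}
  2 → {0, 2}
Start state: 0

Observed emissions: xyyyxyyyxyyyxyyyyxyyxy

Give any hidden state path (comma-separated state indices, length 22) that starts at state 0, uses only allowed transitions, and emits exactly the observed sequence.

0,1,1,2,0,1,2,2,0,1,2,2,0,1,1,2,2,0,1,2,0,1

  t0 'x' -> {0}, take 0 (start)
  t1 'y' -> {1,2}, take 1 (0->1 ok)
  t2 'y' -> {1,2}, take 1 (1->1 ok)
  t3 'y' -> {1,2}, take 2 (1->2 ok)
  t4 'x' -> {0}, take 0 (2->0 ok)
  t5 'y' -> {1,2}, take 1 (0->1 ok)
  t6 'y' -> {1,2}, take 2 (1->2 ok)
  t7 'y' -> {1,2}, take 2 (2->2 ok)
  t8 'x' -> {0}, take 0 (2->0 ok)
  t9 'y' -> {1,2}, take 1 (0->1 ok)
  t10 'y' -> {1,2}, take 2 (1->2 ok)
  t11 'y' -> {1,2}, take 2 (2->2 ok)
  t12 'x' -> {0}, take 0 (2->0 ok)
  t13 'y' -> {1,2}, take 1 (0->1 ok)
  t14 'y' -> {1,2}, take 1 (1->1 ok)
  t15 'y' -> {1,2}, take 2 (1->2 ok)
  t16 'y' -> {1,2}, take 2 (2->2 ok)
  t17 'x' -> {0}, take 0 (2->0 ok)
  t18 'y' -> {1,2}, take 1 (0->1 ok)
  t19 'y' -> {1,2}, take 2 (1->2 ok)
  t20 'x' -> {0}, take 0 (2->0 ok)
  t21 'y' -> {1,2}, take 1 (0->1 ok)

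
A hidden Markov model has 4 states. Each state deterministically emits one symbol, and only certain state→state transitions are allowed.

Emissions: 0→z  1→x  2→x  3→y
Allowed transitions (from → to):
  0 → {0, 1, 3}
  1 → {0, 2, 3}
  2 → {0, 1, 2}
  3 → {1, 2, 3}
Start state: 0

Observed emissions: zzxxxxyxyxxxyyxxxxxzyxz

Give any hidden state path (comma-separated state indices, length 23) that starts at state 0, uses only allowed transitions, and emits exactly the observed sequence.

0,0,1,2,2,1,3,1,3,1,2,1,3,3,1,2,1,2,2,0,3,2,0

  [0] z  {0}  => 0  start
  [1] z  {0}  => 0  0->0 ok
  [2] x  {1,2}  => 1  0->1 ok
  [3] x  {1,2}  => 2  1->2 ok
  [4] x  {1,2}  => 2  2->2 ok
  [5] x  {1,2}  => 1  2->1 ok
  [6] y  {3}  => 3  1->3 ok
  [7] x  {1,2}  => 1  3->1 ok
  [8] y  {3}  => 3  1->3 ok
  [9] x  {1,2}  => 1  3->1 ok
  [10] x  {1,2}  => 2  1->2 ok
  [11] x  {1,2}  => 1  2->1 ok
  [12] y  {3}  => 3  1->3 ok
  [13] y  {3}  => 3  3->3 ok
  [14] x  {1,2}  => 1  3->1 ok
  [15] x  {1,2}  => 2  1->2 ok
  [16] x  {1,2}  => 1  2->1 ok
  [17] x  {1,2}  => 2  1->2 ok
  [18] x  {1,2}  => 2  2->2 ok
  [19] z  {0}  => 0  2->0 ok
  [20] y  {3}  => 3  0->3 ok
  [21] x  {1,2}  => 2  3->2 ok
  [22] z  {0}  => 0  2->0 ok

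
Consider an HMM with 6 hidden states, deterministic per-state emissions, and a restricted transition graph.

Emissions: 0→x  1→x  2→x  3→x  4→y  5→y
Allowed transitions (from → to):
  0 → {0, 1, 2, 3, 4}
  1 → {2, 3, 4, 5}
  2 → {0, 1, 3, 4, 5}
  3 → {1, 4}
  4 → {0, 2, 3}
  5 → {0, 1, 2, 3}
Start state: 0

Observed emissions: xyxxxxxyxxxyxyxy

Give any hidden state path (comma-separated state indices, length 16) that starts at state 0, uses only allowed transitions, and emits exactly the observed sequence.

  t0 'x' -> {0,1,2,3}, take 0 (start)
  t1 'y' -> {4,5}, take 4 (0->4 ok)
  t2 'x' -> {0,1,2,3}, take 3 (4->3 ok)
  t3 'x' -> {0,1,2,3}, take 1 (3->1 ok)
  t4 'x' -> {0,1,2,3}, take 3 (1->3 ok)
  t5 'x' -> {0,1,2,3}, take 1 (3->1 ok)
  t6 'x' -> {0,1,2,3}, take 3 (1->3 ok)
  t7 'y' -> {4,5}, take 4 (3->4 ok)
  t8 'x' -> {0,1,2,3}, take 0 (4->0 ok)
  t9 'x' -> {0,1,2,3}, take 0 (0->0 ok)
  t10 'x' -> {0,1,2,3}, take 3 (0->3 ok)
  t11 'y' -> {4,5}, take 4 (3->4 ok)
  t12 'x' -> {0,1,2,3}, take 2 (4->2 ok)
  t13 'y' -> {4,5}, take 5 (2->5 ok)
  t14 'x' -> {0,1,2,3}, take 3 (5->3 ok)
  t15 'y' -> {4,5}, take 4 (3->4 ok)

0,4,3,1,3,1,3,4,0,0,3,4,2,5,3,4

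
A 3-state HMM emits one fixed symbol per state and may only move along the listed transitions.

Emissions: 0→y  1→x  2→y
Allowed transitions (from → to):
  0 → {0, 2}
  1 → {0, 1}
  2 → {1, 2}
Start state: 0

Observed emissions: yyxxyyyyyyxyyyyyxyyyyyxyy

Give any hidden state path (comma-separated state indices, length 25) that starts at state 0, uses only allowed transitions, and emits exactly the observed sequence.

0,2,1,1,0,2,2,2,2,2,1,0,0,0,0,2,1,0,0,2,2,2,1,0,0

  0: obs=y cand={0,2} pick 0 [start]
  1: obs=y cand={0,2} pick 2 [0->2 ok]
  2: obs=x cand={1} pick 1 [2->1 ok]
  3: obs=x cand={1} pick 1 [1->1 ok]
  4: obs=y cand={0,2} pick 0 [1->0 ok]
  5: obs=y cand={0,2} pick 2 [0->2 ok]
  6: obs=y cand={0,2} pick 2 [2->2 ok]
  7: obs=y cand={0,2} pick 2 [2->2 ok]
  8: obs=y cand={0,2} pick 2 [2->2 ok]
  9: obs=y cand={0,2} pick 2 [2->2 ok]
  10: obs=x cand={1} pick 1 [2->1 ok]
  11: obs=y cand={0,2} pick 0 [1->0 ok]
  12: obs=y cand={0,2} pick 0 [0->0 ok]
  13: obs=y cand={0,2} pick 0 [0->0 ok]
  14: obs=y cand={0,2} pick 0 [0->0 ok]
  15: obs=y cand={0,2} pick 2 [0->2 ok]
  16: obs=x cand={1} pick 1 [2->1 ok]
  17: obs=y cand={0,2} pick 0 [1->0 ok]
  18: obs=y cand={0,2} pick 0 [0->0 ok]
  19: obs=y cand={0,2} pick 2 [0->2 ok]
  20: obs=y cand={0,2} pick 2 [2->2 ok]
  21: obs=y cand={0,2} pick 2 [2->2 ok]
  22: obs=x cand={1} pick 1 [2->1 ok]
  23: obs=y cand={0,2} pick 0 [1->0 ok]
  24: obs=y cand={0,2} pick 0 [0->0 ok]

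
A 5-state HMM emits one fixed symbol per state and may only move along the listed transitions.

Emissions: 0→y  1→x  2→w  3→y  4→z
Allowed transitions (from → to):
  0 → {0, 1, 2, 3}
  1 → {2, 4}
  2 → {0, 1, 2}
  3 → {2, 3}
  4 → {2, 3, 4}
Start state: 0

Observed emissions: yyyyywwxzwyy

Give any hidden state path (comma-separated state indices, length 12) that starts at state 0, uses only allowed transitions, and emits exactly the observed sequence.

  0: obs=y cand={0,3} pick 0 [start]
  1: obs=y cand={0,3} pick 0 [0->0 ok]
  2: obs=y cand={0,3} pick 0 [0->0 ok]
  3: obs=y cand={0,3} pick 3 [0->3 ok]
  4: obs=y cand={0,3} pick 3 [3->3 ok]
  5: obs=w cand={2} pick 2 [3->2 ok]
  6: obs=w cand={2} pick 2 [2->2 ok]
  7: obs=x cand={1} pick 1 [2->1 ok]
  8: obs=z cand={4} pick 4 [1->4 ok]
  9: obs=w cand={2} pick 2 [4->2 ok]
  10: obs=y cand={0,3} pick 0 [2->0 ok]
  11: obs=y cand={0,3} pick 3 [0->3 ok]

0,0,0,3,3,2,2,1,4,2,0,3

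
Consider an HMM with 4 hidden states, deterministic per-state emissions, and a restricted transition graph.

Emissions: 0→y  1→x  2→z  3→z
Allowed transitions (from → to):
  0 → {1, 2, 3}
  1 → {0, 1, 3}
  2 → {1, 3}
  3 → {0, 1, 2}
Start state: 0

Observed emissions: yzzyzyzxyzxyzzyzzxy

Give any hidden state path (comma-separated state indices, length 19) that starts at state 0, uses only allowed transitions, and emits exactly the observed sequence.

0,2,3,0,3,0,3,1,0,2,1,0,2,3,0,3,2,1,0

  t0 'y' -> {0}, take 0 (start)
  t1 'z' -> {2,3}, take 2 (0->2 ok)
  t2 'z' -> {2,3}, take 3 (2->3 ok)
  t3 'y' -> {0}, take 0 (3->0 ok)
  t4 'z' -> {2,3}, take 3 (0->3 ok)
  t5 'y' -> {0}, take 0 (3->0 ok)
  t6 'z' -> {2,3}, take 3 (0->3 ok)
  t7 'x' -> {1}, take 1 (3->1 ok)
  t8 'y' -> {0}, take 0 (1->0 ok)
  t9 'z' -> {2,3}, take 2 (0->2 ok)
  t10 'x' -> {1}, take 1 (2->1 ok)
  t11 'y' -> {0}, take 0 (1->0 ok)
  t12 'z' -> {2,3}, take 2 (0->2 ok)
  t13 'z' -> {2,3}, take 3 (2->3 ok)
  t14 'y' -> {0}, take 0 (3->0 ok)
  t15 'z' -> {2,3}, take 3 (0->3 ok)
  t16 'z' -> {2,3}, take 2 (3->2 ok)
  t17 'x' -> {1}, take 1 (2->1 ok)
  t18 'y' -> {0}, take 0 (1->0 ok)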